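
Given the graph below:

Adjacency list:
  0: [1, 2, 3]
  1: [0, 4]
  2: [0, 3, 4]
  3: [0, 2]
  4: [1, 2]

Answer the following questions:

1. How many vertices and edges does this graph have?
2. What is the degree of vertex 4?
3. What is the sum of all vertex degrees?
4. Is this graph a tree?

Count: 5 vertices, 6 edges.
Vertex 4 has neighbors [1, 2], degree = 2.
Handshaking lemma: 2 * 6 = 12.
A tree on 5 vertices has 4 edges. This graph has 6 edges (2 extra). Not a tree.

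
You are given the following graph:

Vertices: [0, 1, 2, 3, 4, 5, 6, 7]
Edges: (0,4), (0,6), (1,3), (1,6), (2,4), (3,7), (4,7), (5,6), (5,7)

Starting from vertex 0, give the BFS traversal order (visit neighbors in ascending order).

BFS from vertex 0 (neighbors processed in ascending order):
Visit order: 0, 4, 6, 2, 7, 1, 5, 3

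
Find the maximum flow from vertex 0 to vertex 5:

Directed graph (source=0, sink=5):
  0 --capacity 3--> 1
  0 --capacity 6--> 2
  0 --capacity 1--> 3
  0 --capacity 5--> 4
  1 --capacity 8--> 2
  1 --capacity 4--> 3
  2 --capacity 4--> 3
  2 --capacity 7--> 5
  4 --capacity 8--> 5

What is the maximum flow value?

Computing max flow:
  Flow on (0->1): 3/3
  Flow on (0->2): 4/6
  Flow on (0->4): 5/5
  Flow on (1->2): 3/8
  Flow on (2->5): 7/7
  Flow on (4->5): 5/8
Maximum flow = 12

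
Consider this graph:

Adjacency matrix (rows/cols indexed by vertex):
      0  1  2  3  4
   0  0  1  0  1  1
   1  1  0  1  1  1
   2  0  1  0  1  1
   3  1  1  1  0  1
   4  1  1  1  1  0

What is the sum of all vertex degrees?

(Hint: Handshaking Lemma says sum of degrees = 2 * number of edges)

Count edges: 9 edges.
By Handshaking Lemma: sum of degrees = 2 * 9 = 18.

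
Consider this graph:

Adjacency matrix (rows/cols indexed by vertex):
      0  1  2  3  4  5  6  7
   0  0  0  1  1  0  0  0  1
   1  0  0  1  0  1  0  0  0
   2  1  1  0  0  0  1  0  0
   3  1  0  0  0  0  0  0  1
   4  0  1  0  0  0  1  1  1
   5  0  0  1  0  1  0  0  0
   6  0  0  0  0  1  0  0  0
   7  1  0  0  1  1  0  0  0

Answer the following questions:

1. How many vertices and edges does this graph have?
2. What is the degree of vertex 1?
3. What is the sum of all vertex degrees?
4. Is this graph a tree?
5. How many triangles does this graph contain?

Count: 8 vertices, 10 edges.
Vertex 1 has neighbors [2, 4], degree = 2.
Handshaking lemma: 2 * 10 = 20.
A tree on 8 vertices has 7 edges. This graph has 10 edges (3 extra). Not a tree.
Number of triangles = 1.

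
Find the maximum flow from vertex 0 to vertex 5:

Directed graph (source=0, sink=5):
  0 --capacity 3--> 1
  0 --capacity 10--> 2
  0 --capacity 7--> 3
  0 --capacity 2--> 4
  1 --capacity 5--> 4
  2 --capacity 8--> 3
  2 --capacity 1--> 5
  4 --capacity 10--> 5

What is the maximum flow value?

Computing max flow:
  Flow on (0->1): 3/3
  Flow on (0->2): 1/10
  Flow on (0->4): 2/2
  Flow on (1->4): 3/5
  Flow on (2->5): 1/1
  Flow on (4->5): 5/10
Maximum flow = 6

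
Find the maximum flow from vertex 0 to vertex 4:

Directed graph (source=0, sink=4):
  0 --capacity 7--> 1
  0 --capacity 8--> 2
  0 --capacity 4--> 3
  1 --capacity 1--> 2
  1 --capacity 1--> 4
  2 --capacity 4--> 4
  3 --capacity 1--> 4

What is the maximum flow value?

Computing max flow:
  Flow on (0->1): 2/7
  Flow on (0->2): 3/8
  Flow on (0->3): 1/4
  Flow on (1->2): 1/1
  Flow on (1->4): 1/1
  Flow on (2->4): 4/4
  Flow on (3->4): 1/1
Maximum flow = 6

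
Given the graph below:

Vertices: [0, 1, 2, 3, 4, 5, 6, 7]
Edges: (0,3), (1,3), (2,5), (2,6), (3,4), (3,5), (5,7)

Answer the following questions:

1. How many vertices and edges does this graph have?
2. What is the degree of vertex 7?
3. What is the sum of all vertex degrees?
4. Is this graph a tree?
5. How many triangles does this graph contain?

Count: 8 vertices, 7 edges.
Vertex 7 has neighbors [5], degree = 1.
Handshaking lemma: 2 * 7 = 14.
A graph is a tree iff it is connected and has exactly n-1 edges. This graph is connected (all 8 vertices in one component) and has 8-1 = 7 edges. It is a tree.
Number of triangles = 0.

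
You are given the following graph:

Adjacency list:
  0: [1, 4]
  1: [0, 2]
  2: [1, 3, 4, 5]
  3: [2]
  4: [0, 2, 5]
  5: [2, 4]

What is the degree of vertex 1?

Vertex 1 has neighbors [0, 2], so deg(1) = 2.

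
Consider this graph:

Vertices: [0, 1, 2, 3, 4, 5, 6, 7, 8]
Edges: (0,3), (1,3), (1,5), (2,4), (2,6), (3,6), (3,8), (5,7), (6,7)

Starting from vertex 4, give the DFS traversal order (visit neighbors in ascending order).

DFS from vertex 4 (neighbors processed in ascending order):
Visit order: 4, 2, 6, 3, 0, 1, 5, 7, 8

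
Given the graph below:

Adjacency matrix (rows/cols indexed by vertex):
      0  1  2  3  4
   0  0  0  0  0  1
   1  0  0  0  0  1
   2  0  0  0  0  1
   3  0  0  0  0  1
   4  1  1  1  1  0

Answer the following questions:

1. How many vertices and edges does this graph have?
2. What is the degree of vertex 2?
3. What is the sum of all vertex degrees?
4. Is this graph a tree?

Count: 5 vertices, 4 edges.
Vertex 2 has neighbors [4], degree = 1.
Handshaking lemma: 2 * 4 = 8.
A graph is a tree iff it is connected and has exactly n-1 edges. This graph is connected (all 5 vertices in one component) and has 5-1 = 4 edges. It is a tree.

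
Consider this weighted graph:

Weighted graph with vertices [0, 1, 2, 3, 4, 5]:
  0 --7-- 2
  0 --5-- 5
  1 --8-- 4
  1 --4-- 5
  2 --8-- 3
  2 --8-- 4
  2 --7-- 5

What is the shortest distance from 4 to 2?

Using Dijkstra's algorithm from vertex 4:
Shortest path: 4 -> 2
Total weight: 8 = 8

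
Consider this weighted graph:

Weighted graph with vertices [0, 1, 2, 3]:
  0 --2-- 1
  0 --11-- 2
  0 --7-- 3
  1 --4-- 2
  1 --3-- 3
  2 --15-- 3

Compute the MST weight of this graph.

Applying Kruskal's algorithm (sort edges by weight, add if no cycle):
  Add (0,1) w=2
  Add (1,3) w=3
  Add (1,2) w=4
  Skip (0,3) w=7 (creates cycle)
  Skip (0,2) w=11 (creates cycle)
  Skip (2,3) w=15 (creates cycle)
MST weight = 9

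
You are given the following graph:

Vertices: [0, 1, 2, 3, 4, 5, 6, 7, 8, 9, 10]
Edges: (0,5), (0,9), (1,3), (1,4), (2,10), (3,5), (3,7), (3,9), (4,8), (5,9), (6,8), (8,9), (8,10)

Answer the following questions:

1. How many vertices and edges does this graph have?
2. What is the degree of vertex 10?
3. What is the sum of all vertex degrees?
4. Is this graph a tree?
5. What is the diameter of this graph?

Count: 11 vertices, 13 edges.
Vertex 10 has neighbors [2, 8], degree = 2.
Handshaking lemma: 2 * 13 = 26.
A tree on 11 vertices has 10 edges. This graph has 13 edges (3 extra). Not a tree.
Diameter (longest shortest path) = 5.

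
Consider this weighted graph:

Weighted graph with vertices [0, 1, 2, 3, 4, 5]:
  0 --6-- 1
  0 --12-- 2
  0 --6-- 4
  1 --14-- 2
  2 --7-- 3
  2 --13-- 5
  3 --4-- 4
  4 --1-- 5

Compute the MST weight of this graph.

Applying Kruskal's algorithm (sort edges by weight, add if no cycle):
  Add (4,5) w=1
  Add (3,4) w=4
  Add (0,4) w=6
  Add (0,1) w=6
  Add (2,3) w=7
  Skip (0,2) w=12 (creates cycle)
  Skip (2,5) w=13 (creates cycle)
  Skip (1,2) w=14 (creates cycle)
MST weight = 24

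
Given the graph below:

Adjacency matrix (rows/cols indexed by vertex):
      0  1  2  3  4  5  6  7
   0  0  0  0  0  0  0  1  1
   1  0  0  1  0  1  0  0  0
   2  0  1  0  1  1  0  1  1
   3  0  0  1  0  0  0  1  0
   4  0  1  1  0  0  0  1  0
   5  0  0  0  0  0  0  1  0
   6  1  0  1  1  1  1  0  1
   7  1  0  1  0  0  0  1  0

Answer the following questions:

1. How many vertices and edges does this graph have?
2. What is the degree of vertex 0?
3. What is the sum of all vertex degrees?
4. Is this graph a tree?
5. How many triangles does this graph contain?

Count: 8 vertices, 12 edges.
Vertex 0 has neighbors [6, 7], degree = 2.
Handshaking lemma: 2 * 12 = 24.
A tree on 8 vertices has 7 edges. This graph has 12 edges (5 extra). Not a tree.
Number of triangles = 5.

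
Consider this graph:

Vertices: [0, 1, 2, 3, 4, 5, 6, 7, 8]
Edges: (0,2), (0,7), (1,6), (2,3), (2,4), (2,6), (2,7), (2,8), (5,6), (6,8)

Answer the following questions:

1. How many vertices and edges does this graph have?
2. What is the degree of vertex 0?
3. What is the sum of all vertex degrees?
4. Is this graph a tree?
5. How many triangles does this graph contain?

Count: 9 vertices, 10 edges.
Vertex 0 has neighbors [2, 7], degree = 2.
Handshaking lemma: 2 * 10 = 20.
A tree on 9 vertices has 8 edges. This graph has 10 edges (2 extra). Not a tree.
Number of triangles = 2.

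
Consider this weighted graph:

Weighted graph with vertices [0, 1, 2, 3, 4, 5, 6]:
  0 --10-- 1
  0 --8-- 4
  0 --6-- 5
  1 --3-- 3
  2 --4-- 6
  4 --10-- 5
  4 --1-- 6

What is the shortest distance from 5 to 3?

Using Dijkstra's algorithm from vertex 5:
Shortest path: 5 -> 0 -> 1 -> 3
Total weight: 6 + 10 + 3 = 19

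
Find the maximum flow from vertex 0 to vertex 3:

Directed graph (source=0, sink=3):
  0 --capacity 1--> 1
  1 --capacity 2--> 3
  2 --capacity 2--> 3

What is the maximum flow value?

Computing max flow:
  Flow on (0->1): 1/1
  Flow on (1->3): 1/2
Maximum flow = 1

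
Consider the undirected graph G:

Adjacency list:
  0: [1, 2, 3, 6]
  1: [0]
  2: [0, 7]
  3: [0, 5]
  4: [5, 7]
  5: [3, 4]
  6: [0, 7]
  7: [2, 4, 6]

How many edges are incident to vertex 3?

Vertex 3 has neighbors [0, 5], so deg(3) = 2.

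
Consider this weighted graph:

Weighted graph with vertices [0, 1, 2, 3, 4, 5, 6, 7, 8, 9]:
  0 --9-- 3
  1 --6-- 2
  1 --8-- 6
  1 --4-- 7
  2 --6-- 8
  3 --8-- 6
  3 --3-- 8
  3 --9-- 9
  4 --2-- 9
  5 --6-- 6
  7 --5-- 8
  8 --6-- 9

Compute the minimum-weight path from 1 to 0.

Using Dijkstra's algorithm from vertex 1:
Shortest path: 1 -> 7 -> 8 -> 3 -> 0
Total weight: 4 + 5 + 3 + 9 = 21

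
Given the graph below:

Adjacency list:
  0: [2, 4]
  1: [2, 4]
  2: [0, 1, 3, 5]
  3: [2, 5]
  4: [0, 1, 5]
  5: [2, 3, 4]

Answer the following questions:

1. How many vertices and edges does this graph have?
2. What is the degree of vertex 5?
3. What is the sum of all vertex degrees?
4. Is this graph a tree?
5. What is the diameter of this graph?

Count: 6 vertices, 8 edges.
Vertex 5 has neighbors [2, 3, 4], degree = 3.
Handshaking lemma: 2 * 8 = 16.
A tree on 6 vertices has 5 edges. This graph has 8 edges (3 extra). Not a tree.
Diameter (longest shortest path) = 2.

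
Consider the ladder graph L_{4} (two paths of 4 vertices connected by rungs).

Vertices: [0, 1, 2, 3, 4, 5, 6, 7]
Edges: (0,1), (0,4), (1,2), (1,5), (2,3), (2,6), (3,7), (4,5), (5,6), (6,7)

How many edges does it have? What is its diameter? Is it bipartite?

Ladder graph L_{4}: 4 rungs + 2 * (4-1) path edges = 4 + 6 = 10 edges.
Diameter = 4.
Ladder graphs are bipartite (alternating coloring along each path).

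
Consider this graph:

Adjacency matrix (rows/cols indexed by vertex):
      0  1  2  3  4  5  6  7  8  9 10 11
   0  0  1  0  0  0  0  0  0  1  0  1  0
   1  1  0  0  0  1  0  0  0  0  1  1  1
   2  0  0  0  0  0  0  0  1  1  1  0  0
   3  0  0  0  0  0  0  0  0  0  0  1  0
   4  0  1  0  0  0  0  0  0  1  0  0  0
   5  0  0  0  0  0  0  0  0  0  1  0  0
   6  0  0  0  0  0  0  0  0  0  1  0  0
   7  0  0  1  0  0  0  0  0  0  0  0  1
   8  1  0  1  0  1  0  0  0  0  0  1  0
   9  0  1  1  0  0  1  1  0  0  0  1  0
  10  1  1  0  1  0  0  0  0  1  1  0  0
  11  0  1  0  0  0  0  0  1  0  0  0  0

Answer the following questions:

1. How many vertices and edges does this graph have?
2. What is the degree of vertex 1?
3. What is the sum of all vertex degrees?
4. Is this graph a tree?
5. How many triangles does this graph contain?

Count: 12 vertices, 17 edges.
Vertex 1 has neighbors [0, 4, 9, 10, 11], degree = 5.
Handshaking lemma: 2 * 17 = 34.
A tree on 12 vertices has 11 edges. This graph has 17 edges (6 extra). Not a tree.
Number of triangles = 3.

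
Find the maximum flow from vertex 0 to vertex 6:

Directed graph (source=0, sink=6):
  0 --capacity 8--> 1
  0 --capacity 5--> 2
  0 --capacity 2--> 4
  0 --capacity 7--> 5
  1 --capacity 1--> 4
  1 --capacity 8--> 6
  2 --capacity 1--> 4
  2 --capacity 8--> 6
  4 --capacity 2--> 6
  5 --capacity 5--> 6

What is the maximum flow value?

Computing max flow:
  Flow on (0->1): 8/8
  Flow on (0->2): 5/5
  Flow on (0->4): 2/2
  Flow on (0->5): 5/7
  Flow on (1->6): 8/8
  Flow on (2->6): 5/8
  Flow on (4->6): 2/2
  Flow on (5->6): 5/5
Maximum flow = 20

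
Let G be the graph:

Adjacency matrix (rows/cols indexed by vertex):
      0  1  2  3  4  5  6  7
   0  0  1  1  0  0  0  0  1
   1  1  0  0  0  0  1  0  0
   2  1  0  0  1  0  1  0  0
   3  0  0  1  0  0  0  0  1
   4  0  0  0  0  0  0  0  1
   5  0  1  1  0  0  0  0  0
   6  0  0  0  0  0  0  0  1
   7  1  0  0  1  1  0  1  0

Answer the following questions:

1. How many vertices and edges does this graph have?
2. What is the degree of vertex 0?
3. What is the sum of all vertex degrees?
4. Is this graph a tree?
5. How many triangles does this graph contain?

Count: 8 vertices, 9 edges.
Vertex 0 has neighbors [1, 2, 7], degree = 3.
Handshaking lemma: 2 * 9 = 18.
A tree on 8 vertices has 7 edges. This graph has 9 edges (2 extra). Not a tree.
Number of triangles = 0.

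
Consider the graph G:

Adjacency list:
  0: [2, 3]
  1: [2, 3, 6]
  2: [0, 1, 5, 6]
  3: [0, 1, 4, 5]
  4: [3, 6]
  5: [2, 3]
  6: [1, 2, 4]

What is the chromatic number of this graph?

The graph has a maximum clique of size 3 (lower bound on chromatic number).
A valid 3-coloring: {0: 1, 1: 1, 2: 0, 3: 0, 4: 1, 5: 1, 6: 2}.
Chromatic number = 3.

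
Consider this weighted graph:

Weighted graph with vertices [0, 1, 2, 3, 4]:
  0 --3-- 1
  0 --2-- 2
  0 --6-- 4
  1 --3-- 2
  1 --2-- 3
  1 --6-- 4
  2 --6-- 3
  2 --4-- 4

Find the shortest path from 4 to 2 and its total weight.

Using Dijkstra's algorithm from vertex 4:
Shortest path: 4 -> 2
Total weight: 4 = 4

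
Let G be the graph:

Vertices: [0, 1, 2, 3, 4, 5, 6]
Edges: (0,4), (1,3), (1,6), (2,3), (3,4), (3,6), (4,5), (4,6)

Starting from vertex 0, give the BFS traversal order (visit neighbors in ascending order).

BFS from vertex 0 (neighbors processed in ascending order):
Visit order: 0, 4, 3, 5, 6, 1, 2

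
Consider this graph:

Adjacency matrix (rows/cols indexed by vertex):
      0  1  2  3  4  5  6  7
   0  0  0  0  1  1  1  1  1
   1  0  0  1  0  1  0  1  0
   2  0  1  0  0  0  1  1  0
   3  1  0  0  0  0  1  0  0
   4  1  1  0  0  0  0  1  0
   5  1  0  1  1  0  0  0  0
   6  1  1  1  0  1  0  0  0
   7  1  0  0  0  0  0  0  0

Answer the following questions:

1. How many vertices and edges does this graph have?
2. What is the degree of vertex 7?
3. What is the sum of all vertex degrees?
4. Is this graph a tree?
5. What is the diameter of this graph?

Count: 8 vertices, 12 edges.
Vertex 7 has neighbors [0], degree = 1.
Handshaking lemma: 2 * 12 = 24.
A tree on 8 vertices has 7 edges. This graph has 12 edges (5 extra). Not a tree.
Diameter (longest shortest path) = 3.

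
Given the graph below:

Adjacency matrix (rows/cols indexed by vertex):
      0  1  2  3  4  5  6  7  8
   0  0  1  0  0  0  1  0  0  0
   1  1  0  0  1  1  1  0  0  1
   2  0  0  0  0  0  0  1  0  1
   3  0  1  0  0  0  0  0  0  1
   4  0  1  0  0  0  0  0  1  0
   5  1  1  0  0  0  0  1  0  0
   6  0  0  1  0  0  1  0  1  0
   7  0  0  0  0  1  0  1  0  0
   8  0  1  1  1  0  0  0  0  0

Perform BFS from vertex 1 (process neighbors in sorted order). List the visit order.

BFS from vertex 1 (neighbors processed in ascending order):
Visit order: 1, 0, 3, 4, 5, 8, 7, 6, 2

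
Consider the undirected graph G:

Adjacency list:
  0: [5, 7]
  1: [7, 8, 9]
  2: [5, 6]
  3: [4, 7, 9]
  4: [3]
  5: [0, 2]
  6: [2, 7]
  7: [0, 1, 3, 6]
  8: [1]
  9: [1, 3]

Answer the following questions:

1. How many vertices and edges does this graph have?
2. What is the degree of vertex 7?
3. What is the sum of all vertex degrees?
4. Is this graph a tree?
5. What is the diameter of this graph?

Count: 10 vertices, 11 edges.
Vertex 7 has neighbors [0, 1, 3, 6], degree = 4.
Handshaking lemma: 2 * 11 = 22.
A tree on 10 vertices has 9 edges. This graph has 11 edges (2 extra). Not a tree.
Diameter (longest shortest path) = 4.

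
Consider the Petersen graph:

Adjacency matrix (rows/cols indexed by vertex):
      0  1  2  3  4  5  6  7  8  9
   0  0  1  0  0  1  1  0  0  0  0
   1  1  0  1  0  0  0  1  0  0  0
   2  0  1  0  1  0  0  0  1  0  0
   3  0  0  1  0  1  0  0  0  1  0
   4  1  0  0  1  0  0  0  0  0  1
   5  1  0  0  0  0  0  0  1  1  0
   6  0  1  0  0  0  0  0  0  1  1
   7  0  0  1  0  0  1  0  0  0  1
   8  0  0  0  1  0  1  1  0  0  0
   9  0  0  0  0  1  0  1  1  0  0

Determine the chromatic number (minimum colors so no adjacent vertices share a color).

The Petersen graph contains odd cycles (e.g. the outer 5-cycle), so chi >= 3.
A proper 3-coloring exists (it is a well-known 3-chromatic graph).
Chromatic number = 3.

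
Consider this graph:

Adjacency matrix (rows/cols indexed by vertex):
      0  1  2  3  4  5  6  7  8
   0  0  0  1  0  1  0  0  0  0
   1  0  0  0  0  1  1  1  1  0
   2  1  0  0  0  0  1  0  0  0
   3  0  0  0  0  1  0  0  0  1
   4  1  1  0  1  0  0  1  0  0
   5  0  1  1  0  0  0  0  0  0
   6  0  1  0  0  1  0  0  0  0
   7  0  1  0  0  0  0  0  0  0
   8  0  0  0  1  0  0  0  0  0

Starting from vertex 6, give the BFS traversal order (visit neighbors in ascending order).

BFS from vertex 6 (neighbors processed in ascending order):
Visit order: 6, 1, 4, 5, 7, 0, 3, 2, 8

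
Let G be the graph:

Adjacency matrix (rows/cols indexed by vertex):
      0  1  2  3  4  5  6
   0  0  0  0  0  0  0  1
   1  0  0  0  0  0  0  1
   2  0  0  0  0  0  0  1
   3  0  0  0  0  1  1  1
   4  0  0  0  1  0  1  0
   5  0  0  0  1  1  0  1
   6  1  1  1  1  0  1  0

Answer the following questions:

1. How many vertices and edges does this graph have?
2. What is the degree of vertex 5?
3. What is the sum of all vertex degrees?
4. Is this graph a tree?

Count: 7 vertices, 8 edges.
Vertex 5 has neighbors [3, 4, 6], degree = 3.
Handshaking lemma: 2 * 8 = 16.
A tree on 7 vertices has 6 edges. This graph has 8 edges (2 extra). Not a tree.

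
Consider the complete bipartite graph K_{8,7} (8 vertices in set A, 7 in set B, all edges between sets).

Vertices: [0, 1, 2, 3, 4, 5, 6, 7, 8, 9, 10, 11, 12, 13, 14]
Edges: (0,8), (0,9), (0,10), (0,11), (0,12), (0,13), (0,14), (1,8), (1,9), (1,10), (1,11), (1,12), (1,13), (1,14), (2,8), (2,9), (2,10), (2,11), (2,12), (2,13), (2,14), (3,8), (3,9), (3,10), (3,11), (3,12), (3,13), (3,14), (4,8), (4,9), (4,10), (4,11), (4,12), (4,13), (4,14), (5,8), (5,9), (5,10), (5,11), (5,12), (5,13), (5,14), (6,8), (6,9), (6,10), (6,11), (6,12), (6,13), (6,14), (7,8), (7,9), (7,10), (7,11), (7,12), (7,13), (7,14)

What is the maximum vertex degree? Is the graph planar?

Set-A vertices have degree 7; set-B vertices have degree 8. Maximum degree = max(8,7) = 8.
K_{8,7} contains K_{3,3} as a subgraph (since both sides have >= 3 vertices); by Kuratowski's theorem it is not planar.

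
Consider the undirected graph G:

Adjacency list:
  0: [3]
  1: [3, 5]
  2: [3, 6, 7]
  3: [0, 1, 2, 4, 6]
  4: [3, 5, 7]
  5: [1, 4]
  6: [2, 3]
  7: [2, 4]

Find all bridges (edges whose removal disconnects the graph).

A bridge is an edge whose removal increases the number of connected components.
Bridges found: (0,3)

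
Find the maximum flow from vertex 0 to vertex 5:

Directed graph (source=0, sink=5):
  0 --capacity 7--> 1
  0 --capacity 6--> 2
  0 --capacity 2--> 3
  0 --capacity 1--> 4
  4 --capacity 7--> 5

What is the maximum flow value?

Computing max flow:
  Flow on (0->4): 1/1
  Flow on (4->5): 1/7
Maximum flow = 1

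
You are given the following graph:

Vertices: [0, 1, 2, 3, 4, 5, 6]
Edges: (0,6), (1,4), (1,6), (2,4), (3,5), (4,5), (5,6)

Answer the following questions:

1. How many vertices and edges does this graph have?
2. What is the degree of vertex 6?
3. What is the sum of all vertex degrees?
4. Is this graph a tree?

Count: 7 vertices, 7 edges.
Vertex 6 has neighbors [0, 1, 5], degree = 3.
Handshaking lemma: 2 * 7 = 14.
A tree on 7 vertices has 6 edges. This graph has 7 edges (1 extra). Not a tree.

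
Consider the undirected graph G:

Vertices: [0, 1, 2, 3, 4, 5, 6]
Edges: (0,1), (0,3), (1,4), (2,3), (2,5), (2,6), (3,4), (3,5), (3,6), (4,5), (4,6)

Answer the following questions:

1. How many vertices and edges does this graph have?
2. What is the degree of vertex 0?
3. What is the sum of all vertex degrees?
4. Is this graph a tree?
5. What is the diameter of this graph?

Count: 7 vertices, 11 edges.
Vertex 0 has neighbors [1, 3], degree = 2.
Handshaking lemma: 2 * 11 = 22.
A tree on 7 vertices has 6 edges. This graph has 11 edges (5 extra). Not a tree.
Diameter (longest shortest path) = 3.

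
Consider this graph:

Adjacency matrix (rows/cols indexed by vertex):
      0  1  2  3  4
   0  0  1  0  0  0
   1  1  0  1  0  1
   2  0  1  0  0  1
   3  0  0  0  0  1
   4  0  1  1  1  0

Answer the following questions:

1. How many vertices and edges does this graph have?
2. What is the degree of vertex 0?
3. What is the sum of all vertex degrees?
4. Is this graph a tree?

Count: 5 vertices, 5 edges.
Vertex 0 has neighbors [1], degree = 1.
Handshaking lemma: 2 * 5 = 10.
A tree on 5 vertices has 4 edges. This graph has 5 edges (1 extra). Not a tree.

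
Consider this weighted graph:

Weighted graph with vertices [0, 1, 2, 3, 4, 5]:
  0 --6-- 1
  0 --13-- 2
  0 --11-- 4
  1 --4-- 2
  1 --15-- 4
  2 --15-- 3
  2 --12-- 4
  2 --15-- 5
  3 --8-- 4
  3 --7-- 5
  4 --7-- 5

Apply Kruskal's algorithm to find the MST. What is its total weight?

Applying Kruskal's algorithm (sort edges by weight, add if no cycle):
  Add (1,2) w=4
  Add (0,1) w=6
  Add (3,5) w=7
  Add (4,5) w=7
  Skip (3,4) w=8 (creates cycle)
  Add (0,4) w=11
  Skip (2,4) w=12 (creates cycle)
  Skip (0,2) w=13 (creates cycle)
  Skip (1,4) w=15 (creates cycle)
  Skip (2,3) w=15 (creates cycle)
  Skip (2,5) w=15 (creates cycle)
MST weight = 35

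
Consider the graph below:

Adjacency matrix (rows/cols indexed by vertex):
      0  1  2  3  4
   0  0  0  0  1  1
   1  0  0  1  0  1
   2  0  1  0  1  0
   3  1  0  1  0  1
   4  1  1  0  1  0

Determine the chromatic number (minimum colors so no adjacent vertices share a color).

The graph has a maximum clique of size 3 (lower bound on chromatic number).
A valid 3-coloring: {0: 2, 1: 0, 2: 1, 3: 0, 4: 1}.
Chromatic number = 3.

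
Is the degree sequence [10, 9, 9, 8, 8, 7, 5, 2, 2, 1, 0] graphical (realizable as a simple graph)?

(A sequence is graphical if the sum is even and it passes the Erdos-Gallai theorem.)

Sum of degrees = 61. Sum is odd, so the sequence is NOT graphical.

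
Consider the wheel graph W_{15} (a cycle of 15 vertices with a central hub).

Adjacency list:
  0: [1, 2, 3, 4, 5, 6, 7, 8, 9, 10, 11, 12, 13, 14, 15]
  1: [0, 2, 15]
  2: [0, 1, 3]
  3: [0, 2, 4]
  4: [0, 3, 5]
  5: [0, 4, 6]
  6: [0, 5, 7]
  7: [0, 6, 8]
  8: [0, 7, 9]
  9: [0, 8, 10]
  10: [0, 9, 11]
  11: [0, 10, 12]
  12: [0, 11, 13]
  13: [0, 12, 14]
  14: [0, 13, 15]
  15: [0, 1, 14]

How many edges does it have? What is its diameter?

Wheel graph W_{15}: 15 cycle edges + 15 spoke edges = 30 edges.
The hub is distance 1 from all cycle vertices. Max distance between cycle vertices through hub is 2.
Diameter = 2.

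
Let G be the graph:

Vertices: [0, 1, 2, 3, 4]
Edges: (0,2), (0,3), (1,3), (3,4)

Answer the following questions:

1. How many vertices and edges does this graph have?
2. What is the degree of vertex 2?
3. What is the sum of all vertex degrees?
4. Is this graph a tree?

Count: 5 vertices, 4 edges.
Vertex 2 has neighbors [0], degree = 1.
Handshaking lemma: 2 * 4 = 8.
A graph is a tree iff it is connected and has exactly n-1 edges. This graph is connected (all 5 vertices in one component) and has 5-1 = 4 edges. It is a tree.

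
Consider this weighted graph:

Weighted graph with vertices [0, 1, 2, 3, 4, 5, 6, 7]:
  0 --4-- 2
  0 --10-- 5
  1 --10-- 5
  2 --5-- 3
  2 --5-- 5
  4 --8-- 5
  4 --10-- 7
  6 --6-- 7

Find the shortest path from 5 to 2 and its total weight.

Using Dijkstra's algorithm from vertex 5:
Shortest path: 5 -> 2
Total weight: 5 = 5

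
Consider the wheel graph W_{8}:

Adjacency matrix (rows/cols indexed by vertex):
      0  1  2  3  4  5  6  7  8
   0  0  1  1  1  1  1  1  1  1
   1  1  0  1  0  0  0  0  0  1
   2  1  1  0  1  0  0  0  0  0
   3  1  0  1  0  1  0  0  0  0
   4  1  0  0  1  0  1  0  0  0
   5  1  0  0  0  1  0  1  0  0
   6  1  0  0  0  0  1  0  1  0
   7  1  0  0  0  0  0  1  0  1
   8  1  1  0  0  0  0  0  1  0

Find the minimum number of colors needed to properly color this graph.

W_{8} = C_{8} plus a hub adjacent to every cycle vertex.
The outer cycle needs 2 colors (even cycle); the hub is adjacent to all of them so needs a fresh color.
Chromatic number = 2 + 1 = 3.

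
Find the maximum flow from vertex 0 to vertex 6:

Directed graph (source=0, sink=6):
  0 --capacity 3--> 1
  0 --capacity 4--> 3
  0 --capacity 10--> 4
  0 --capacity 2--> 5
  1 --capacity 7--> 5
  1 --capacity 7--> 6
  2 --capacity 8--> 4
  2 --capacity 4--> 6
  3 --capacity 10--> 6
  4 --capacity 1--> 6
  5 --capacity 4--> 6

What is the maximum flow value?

Computing max flow:
  Flow on (0->1): 3/3
  Flow on (0->3): 4/4
  Flow on (0->4): 1/10
  Flow on (0->5): 2/2
  Flow on (1->6): 3/7
  Flow on (3->6): 4/10
  Flow on (4->6): 1/1
  Flow on (5->6): 2/4
Maximum flow = 10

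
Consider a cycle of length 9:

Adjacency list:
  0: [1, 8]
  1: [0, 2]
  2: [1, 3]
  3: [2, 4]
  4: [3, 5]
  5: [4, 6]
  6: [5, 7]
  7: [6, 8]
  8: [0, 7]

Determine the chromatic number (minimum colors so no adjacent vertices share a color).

This is an odd cycle (C_9). Odd cycles are not bipartite (any 2-coloring forces two adjacent vertices to match), and 3 colors suffice.
Chromatic number = 3.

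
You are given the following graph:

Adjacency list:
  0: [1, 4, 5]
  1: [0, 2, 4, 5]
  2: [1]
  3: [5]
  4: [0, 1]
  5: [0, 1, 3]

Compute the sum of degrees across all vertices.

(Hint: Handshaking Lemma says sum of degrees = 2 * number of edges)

Count edges: 7 edges.
By Handshaking Lemma: sum of degrees = 2 * 7 = 14.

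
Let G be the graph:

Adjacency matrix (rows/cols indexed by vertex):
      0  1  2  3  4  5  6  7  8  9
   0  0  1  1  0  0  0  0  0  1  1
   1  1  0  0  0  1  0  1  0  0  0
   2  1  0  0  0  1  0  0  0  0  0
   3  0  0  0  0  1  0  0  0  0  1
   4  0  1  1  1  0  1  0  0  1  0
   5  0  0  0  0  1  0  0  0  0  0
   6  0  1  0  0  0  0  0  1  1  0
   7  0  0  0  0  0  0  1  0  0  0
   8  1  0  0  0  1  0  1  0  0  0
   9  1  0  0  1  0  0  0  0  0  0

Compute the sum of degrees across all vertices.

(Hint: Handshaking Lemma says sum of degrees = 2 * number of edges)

Count edges: 13 edges.
By Handshaking Lemma: sum of degrees = 2 * 13 = 26.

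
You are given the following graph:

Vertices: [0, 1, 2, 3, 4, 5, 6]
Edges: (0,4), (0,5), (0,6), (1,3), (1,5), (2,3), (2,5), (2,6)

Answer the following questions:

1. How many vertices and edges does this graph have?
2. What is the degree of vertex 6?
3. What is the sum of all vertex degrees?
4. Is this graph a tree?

Count: 7 vertices, 8 edges.
Vertex 6 has neighbors [0, 2], degree = 2.
Handshaking lemma: 2 * 8 = 16.
A tree on 7 vertices has 6 edges. This graph has 8 edges (2 extra). Not a tree.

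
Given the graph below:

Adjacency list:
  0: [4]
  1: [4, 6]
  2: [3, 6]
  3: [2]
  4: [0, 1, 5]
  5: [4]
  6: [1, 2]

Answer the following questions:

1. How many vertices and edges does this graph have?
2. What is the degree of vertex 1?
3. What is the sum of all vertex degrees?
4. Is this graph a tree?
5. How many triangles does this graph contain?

Count: 7 vertices, 6 edges.
Vertex 1 has neighbors [4, 6], degree = 2.
Handshaking lemma: 2 * 6 = 12.
A graph is a tree iff it is connected and has exactly n-1 edges. This graph is connected (all 7 vertices in one component) and has 7-1 = 6 edges. It is a tree.
Number of triangles = 0.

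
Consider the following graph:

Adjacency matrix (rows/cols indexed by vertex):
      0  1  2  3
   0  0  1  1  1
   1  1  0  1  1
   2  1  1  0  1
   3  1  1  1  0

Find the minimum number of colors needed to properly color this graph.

The graph has a maximum clique of size 4 (lower bound on chromatic number).
A valid 4-coloring: {0: 0, 1: 1, 2: 2, 3: 3}.
Chromatic number = 4.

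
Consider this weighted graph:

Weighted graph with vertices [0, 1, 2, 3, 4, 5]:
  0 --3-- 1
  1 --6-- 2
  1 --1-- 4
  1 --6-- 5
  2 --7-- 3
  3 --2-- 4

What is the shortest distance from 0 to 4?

Using Dijkstra's algorithm from vertex 0:
Shortest path: 0 -> 1 -> 4
Total weight: 3 + 1 = 4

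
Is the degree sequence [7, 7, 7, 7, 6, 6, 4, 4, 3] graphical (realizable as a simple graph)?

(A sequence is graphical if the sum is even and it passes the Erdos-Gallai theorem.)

Sum of degrees = 51. Sum is odd, so the sequence is NOT graphical.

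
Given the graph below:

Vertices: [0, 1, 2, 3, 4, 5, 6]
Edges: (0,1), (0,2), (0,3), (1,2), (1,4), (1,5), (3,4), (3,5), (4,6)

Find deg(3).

Vertex 3 has neighbors [0, 4, 5], so deg(3) = 3.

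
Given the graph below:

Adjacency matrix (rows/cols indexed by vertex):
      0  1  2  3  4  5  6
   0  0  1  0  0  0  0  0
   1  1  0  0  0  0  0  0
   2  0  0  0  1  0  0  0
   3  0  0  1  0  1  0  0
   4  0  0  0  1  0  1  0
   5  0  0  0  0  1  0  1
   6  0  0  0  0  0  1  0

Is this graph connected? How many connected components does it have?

Checking connectivity: the graph has 2 connected component(s).
Components: [[0, 1], [2, 3, 4, 5, 6]]. The graph is NOT connected.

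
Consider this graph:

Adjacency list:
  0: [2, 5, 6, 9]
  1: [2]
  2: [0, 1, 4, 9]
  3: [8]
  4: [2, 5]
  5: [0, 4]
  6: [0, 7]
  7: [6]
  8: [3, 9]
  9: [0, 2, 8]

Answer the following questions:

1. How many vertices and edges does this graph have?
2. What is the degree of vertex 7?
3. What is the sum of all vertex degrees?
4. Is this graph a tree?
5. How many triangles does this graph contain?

Count: 10 vertices, 11 edges.
Vertex 7 has neighbors [6], degree = 1.
Handshaking lemma: 2 * 11 = 22.
A tree on 10 vertices has 9 edges. This graph has 11 edges (2 extra). Not a tree.
Number of triangles = 1.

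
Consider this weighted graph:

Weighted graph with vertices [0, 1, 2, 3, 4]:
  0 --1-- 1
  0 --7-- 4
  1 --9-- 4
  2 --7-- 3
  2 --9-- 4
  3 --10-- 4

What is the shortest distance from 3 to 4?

Using Dijkstra's algorithm from vertex 3:
Shortest path: 3 -> 4
Total weight: 10 = 10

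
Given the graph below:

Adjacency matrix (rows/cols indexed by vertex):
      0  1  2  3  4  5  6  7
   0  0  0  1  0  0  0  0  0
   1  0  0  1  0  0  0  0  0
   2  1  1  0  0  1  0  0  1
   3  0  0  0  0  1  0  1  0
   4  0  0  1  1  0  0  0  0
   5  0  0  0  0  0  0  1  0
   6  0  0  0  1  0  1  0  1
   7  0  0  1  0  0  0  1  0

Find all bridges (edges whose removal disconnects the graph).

A bridge is an edge whose removal increases the number of connected components.
Bridges found: (0,2), (1,2), (5,6)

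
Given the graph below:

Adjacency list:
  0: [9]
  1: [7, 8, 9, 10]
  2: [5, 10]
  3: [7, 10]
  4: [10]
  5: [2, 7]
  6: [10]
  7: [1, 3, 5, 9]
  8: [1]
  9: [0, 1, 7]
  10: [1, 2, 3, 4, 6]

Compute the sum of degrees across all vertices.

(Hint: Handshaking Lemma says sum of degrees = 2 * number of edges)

Count edges: 13 edges.
By Handshaking Lemma: sum of degrees = 2 * 13 = 26.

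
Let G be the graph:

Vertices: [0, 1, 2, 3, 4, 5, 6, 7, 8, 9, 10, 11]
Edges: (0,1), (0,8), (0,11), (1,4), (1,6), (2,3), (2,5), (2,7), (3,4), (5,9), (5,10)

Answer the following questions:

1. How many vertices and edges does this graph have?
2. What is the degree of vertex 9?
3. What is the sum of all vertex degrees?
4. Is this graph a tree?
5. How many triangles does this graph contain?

Count: 12 vertices, 11 edges.
Vertex 9 has neighbors [5], degree = 1.
Handshaking lemma: 2 * 11 = 22.
A graph is a tree iff it is connected and has exactly n-1 edges. This graph is connected (all 12 vertices in one component) and has 12-1 = 11 edges. It is a tree.
Number of triangles = 0.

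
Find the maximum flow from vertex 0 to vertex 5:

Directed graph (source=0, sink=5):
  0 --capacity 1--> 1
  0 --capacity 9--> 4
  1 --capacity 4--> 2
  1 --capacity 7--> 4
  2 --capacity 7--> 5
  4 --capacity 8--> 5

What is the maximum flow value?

Computing max flow:
  Flow on (0->1): 1/1
  Flow on (0->4): 8/9
  Flow on (1->2): 1/4
  Flow on (2->5): 1/7
  Flow on (4->5): 8/8
Maximum flow = 9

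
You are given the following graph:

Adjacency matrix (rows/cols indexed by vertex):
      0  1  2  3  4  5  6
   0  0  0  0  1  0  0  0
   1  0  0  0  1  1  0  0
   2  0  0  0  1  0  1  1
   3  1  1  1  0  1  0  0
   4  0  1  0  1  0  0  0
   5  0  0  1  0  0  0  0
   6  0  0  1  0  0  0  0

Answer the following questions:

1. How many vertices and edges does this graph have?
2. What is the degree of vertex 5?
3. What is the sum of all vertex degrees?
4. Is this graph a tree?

Count: 7 vertices, 7 edges.
Vertex 5 has neighbors [2], degree = 1.
Handshaking lemma: 2 * 7 = 14.
A tree on 7 vertices has 6 edges. This graph has 7 edges (1 extra). Not a tree.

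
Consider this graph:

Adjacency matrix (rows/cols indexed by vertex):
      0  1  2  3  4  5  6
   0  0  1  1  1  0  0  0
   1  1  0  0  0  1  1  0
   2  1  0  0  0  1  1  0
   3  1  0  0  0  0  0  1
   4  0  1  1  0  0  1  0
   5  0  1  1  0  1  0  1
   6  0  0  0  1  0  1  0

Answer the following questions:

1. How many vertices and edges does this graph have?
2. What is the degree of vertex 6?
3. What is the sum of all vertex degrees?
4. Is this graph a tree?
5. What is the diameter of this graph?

Count: 7 vertices, 10 edges.
Vertex 6 has neighbors [3, 5], degree = 2.
Handshaking lemma: 2 * 10 = 20.
A tree on 7 vertices has 6 edges. This graph has 10 edges (4 extra). Not a tree.
Diameter (longest shortest path) = 3.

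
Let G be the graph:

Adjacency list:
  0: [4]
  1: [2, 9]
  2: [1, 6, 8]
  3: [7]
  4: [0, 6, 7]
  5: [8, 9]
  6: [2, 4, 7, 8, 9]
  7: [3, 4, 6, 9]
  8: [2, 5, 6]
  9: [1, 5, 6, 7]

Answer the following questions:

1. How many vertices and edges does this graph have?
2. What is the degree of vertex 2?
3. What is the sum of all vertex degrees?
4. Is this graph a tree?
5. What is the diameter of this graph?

Count: 10 vertices, 14 edges.
Vertex 2 has neighbors [1, 6, 8], degree = 3.
Handshaking lemma: 2 * 14 = 28.
A tree on 10 vertices has 9 edges. This graph has 14 edges (5 extra). Not a tree.
Diameter (longest shortest path) = 4.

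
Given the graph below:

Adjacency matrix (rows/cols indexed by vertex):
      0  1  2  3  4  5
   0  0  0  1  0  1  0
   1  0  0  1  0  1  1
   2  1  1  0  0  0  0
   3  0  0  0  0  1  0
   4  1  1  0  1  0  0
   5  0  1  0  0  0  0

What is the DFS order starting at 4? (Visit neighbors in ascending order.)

DFS from vertex 4 (neighbors processed in ascending order):
Visit order: 4, 0, 2, 1, 5, 3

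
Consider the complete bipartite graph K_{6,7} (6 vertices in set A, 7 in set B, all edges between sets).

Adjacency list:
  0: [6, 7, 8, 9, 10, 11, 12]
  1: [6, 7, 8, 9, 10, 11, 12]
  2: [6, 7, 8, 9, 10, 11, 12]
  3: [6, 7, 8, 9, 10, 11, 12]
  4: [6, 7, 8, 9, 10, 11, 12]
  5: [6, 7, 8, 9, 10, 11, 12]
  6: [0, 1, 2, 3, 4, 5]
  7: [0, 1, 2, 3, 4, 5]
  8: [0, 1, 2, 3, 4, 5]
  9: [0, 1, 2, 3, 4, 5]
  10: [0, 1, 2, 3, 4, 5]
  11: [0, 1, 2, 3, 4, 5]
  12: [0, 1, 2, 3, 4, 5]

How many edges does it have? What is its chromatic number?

K_{6,7} has 6 * 7 = 42 edges.
Bipartite graphs have chromatic number 2 (color each partition differently).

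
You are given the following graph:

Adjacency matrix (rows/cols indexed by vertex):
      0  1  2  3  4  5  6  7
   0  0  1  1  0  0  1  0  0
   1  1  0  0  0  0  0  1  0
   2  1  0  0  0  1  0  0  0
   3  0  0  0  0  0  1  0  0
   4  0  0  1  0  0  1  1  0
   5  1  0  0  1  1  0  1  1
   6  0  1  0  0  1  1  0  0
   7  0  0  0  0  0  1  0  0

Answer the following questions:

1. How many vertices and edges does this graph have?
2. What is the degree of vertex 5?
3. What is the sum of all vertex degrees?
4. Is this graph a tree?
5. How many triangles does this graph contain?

Count: 8 vertices, 10 edges.
Vertex 5 has neighbors [0, 3, 4, 6, 7], degree = 5.
Handshaking lemma: 2 * 10 = 20.
A tree on 8 vertices has 7 edges. This graph has 10 edges (3 extra). Not a tree.
Number of triangles = 1.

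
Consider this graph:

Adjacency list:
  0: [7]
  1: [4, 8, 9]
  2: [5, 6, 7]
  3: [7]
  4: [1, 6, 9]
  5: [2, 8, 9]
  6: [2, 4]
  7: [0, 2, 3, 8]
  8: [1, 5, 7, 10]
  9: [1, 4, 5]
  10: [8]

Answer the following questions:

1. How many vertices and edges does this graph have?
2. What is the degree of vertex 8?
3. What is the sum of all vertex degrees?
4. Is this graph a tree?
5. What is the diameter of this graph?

Count: 11 vertices, 14 edges.
Vertex 8 has neighbors [1, 5, 7, 10], degree = 4.
Handshaking lemma: 2 * 14 = 28.
A tree on 11 vertices has 10 edges. This graph has 14 edges (4 extra). Not a tree.
Diameter (longest shortest path) = 4.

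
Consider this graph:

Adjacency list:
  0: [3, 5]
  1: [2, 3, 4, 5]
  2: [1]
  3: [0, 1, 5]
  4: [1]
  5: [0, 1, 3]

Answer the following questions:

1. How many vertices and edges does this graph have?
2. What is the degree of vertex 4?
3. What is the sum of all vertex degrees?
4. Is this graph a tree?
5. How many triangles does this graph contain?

Count: 6 vertices, 7 edges.
Vertex 4 has neighbors [1], degree = 1.
Handshaking lemma: 2 * 7 = 14.
A tree on 6 vertices has 5 edges. This graph has 7 edges (2 extra). Not a tree.
Number of triangles = 2.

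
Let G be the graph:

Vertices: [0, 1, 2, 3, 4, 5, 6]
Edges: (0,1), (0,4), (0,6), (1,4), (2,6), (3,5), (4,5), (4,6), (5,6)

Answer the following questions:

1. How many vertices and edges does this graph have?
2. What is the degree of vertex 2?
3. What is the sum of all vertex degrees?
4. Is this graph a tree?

Count: 7 vertices, 9 edges.
Vertex 2 has neighbors [6], degree = 1.
Handshaking lemma: 2 * 9 = 18.
A tree on 7 vertices has 6 edges. This graph has 9 edges (3 extra). Not a tree.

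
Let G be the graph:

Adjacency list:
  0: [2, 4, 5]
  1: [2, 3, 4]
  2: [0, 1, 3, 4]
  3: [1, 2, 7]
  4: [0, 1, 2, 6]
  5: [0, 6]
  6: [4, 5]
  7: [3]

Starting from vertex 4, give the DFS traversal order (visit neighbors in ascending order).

DFS from vertex 4 (neighbors processed in ascending order):
Visit order: 4, 0, 2, 1, 3, 7, 5, 6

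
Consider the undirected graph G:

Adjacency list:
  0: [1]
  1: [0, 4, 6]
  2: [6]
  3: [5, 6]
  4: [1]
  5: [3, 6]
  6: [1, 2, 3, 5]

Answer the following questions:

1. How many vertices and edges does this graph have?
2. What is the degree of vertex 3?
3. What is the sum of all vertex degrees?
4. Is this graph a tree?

Count: 7 vertices, 7 edges.
Vertex 3 has neighbors [5, 6], degree = 2.
Handshaking lemma: 2 * 7 = 14.
A tree on 7 vertices has 6 edges. This graph has 7 edges (1 extra). Not a tree.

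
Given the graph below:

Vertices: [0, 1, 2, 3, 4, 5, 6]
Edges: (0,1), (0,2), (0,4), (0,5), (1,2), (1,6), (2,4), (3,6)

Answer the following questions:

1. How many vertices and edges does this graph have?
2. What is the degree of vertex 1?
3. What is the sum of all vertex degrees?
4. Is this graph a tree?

Count: 7 vertices, 8 edges.
Vertex 1 has neighbors [0, 2, 6], degree = 3.
Handshaking lemma: 2 * 8 = 16.
A tree on 7 vertices has 6 edges. This graph has 8 edges (2 extra). Not a tree.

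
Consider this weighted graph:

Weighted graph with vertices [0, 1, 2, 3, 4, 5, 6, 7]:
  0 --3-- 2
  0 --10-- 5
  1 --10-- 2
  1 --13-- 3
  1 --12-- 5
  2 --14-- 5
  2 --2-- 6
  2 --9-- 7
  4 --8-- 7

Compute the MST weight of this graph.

Applying Kruskal's algorithm (sort edges by weight, add if no cycle):
  Add (2,6) w=2
  Add (0,2) w=3
  Add (4,7) w=8
  Add (2,7) w=9
  Add (0,5) w=10
  Add (1,2) w=10
  Skip (1,5) w=12 (creates cycle)
  Add (1,3) w=13
  Skip (2,5) w=14 (creates cycle)
MST weight = 55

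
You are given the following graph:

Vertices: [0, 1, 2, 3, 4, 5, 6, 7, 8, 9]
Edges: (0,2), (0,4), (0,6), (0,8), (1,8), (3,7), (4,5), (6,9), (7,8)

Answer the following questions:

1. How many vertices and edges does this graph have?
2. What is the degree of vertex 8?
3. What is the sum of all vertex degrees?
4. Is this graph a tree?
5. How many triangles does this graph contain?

Count: 10 vertices, 9 edges.
Vertex 8 has neighbors [0, 1, 7], degree = 3.
Handshaking lemma: 2 * 9 = 18.
A graph is a tree iff it is connected and has exactly n-1 edges. This graph is connected (all 10 vertices in one component) and has 10-1 = 9 edges. It is a tree.
Number of triangles = 0.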